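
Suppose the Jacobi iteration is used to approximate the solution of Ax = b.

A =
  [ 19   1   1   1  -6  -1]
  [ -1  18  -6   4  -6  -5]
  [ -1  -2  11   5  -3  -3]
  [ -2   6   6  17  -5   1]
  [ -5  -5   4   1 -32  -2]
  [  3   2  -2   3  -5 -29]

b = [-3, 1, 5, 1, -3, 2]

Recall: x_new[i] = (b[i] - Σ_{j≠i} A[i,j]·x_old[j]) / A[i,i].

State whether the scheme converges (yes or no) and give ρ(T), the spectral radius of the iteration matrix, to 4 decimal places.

Write A = D+L+U with D = diag(19, 18, 11, 17, -32, -29).
Jacobi T = -D⁻¹(L+U): T[5,0] = -(3)/(-29) = +0.1034; T[5,5] = 0.
  T[0,:] = [+0.0000  -0.0526  -0.0526  -0.0526  +0.3158  +0.0526]
  T[1,:] = [+0.0556  +0.0000  +0.3333  -0.2222  +0.3333  +0.2778]
  T[2,:] = [+0.0909  +0.1818  +0.0000  -0.4545  +0.2727  +0.2727]
  T[3,:] = [+0.1176  -0.3529  -0.3529  +0.0000  +0.2941  -0.0588]
  T[4,:] = [-0.1562  -0.1562  +0.1250  +0.0312  +0.0000  -0.0625]
  T[5,:] = [+0.1034  +0.0690  -0.0690  +0.1034  -0.1724  +0.0000]
|λ(T)| sorted: 0.5898, 0.4455, 0.2210, 0.2210, 0.1426, 0.0575.
ρ(T) = max|λ| = 0.5898; 0.5898 < 1: convergent.

yes, ρ = 0.5898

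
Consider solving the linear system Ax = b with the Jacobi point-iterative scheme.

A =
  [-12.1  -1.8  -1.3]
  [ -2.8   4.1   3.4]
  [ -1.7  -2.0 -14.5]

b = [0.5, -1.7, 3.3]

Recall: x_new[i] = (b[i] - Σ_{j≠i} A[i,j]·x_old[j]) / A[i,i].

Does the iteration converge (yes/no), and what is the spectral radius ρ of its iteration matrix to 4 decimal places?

Split A = D + L + U, D = diag(-12.1, 4.1, -14.5).
Jacobi T = -D⁻¹(L+U): T[1,0] = -(-2.8)/(4.1) = +0.6829; T[1,1] = 0.
  T[0,:] = [+0.0000 -0.1488 -0.1074]
  T[1,:] = [+0.6829 +0.0000 -0.8293]
  T[2,:] = [-0.1172 -0.1379 +0.0000]
moduli |λ_i(T)| = 0.2138, 0.1425, 0.1425.
spectral radius ρ = 0.2138; 0.2138 < 1: convergent.

yes, ρ = 0.2138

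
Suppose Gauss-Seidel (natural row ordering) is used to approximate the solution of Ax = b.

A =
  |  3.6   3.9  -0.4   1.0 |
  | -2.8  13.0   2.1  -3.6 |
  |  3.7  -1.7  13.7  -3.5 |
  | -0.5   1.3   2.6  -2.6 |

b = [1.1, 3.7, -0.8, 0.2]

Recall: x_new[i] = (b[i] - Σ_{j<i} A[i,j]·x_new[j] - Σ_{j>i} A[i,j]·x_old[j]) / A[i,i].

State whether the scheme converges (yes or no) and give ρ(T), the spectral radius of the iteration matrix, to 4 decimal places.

Split A = D + L + U, D = diag(3.6, 13, 13.7, -2.6).
Gauss-Seidel: T = -(D+L)⁻¹U, row 0 first, T[0,1] = -(3.9)/(3.6) = -1.0833; later rows by forward substitution.
  T[0,:] = [+0.0000  -1.0833  +0.1111  -0.2778]
  T[1,:] = [+0.0000  -0.2333  -0.1376  +0.2171]
  T[2,:] = [+0.0000  +0.2636  -0.0471  +0.3574]
  T[3,:] = [+0.0000  +0.3553  -0.1373  +0.5194]
|λ(T)| sorted: 0.4694, 0.2929, 0.0625, 0.0000.
ρ = 0.4694; 0.4694 < 1, so it converges for any x₀.

yes, ρ = 0.4694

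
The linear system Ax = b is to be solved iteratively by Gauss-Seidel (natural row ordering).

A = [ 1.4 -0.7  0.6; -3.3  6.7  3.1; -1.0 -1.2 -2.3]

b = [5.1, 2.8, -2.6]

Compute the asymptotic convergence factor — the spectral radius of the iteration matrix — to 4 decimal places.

A = D + L + U where D = diag(1.4, 6.7, -2.3).
Gauss-Seidel: T = -(D+L)⁻¹U, row 0 first, T[0,2] = -(0.6)/(1.4) = -0.4286; later rows by forward substitution.
  T[0,:] = [+0.0000  +0.5000  -0.4286]
  T[1,:] = [+0.0000  +0.2463  -0.6738]
  T[2,:] = [+0.0000  -0.3459  +0.5379]
eigenvalue magnitudes: 0.8964, 0.1122, 0.0000.
ρ(T) = max|λ| = 0.8964; 0.8964 < 1, so it converges for any x₀.

0.8964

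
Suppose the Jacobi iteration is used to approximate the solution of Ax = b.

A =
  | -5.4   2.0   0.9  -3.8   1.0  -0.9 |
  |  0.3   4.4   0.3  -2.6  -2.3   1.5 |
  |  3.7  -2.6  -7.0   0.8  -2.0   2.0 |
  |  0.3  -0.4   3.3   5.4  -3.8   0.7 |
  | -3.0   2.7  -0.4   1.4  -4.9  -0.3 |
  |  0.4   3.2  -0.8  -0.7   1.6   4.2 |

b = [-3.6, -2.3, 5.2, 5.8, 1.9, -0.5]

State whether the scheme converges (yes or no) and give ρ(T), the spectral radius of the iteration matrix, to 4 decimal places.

Let D = diag(-5.4, 4.4, -7, 5.4, -4.9, 4.2); L, U the strict triangles.
T_J = -D⁻¹(L+U): T[2,5] = -(2)/(-7) = +0.2857; T[2,2] = 0.
  T[0,:] = [+0.0000, +0.3704, +0.1667, -0.7037, +0.1852, -0.1667]
  T[1,:] = [-0.0682, +0.0000, -0.0682, +0.5909, +0.5227, -0.3409]
  T[2,:] = [+0.5286, -0.3714, +0.0000, +0.1143, -0.2857, +0.2857]
  T[3,:] = [-0.0556, +0.0741, -0.6111, +0.0000, +0.7037, -0.1296]
  T[4,:] = [-0.6122, +0.5510, -0.0816, +0.2857, +0.0000, -0.0612]
  T[5,:] = [-0.0952, -0.7619, +0.1905, +0.1667, -0.3810, +0.0000]
|roots of det(T-λI)|: 1.2385, 0.8470, 0.8470, 0.5619, 0.3876, 0.0159.
ρ(T) = max|λ| = 1.2385; 1.2385 > 1: divergent.

no, ρ = 1.2385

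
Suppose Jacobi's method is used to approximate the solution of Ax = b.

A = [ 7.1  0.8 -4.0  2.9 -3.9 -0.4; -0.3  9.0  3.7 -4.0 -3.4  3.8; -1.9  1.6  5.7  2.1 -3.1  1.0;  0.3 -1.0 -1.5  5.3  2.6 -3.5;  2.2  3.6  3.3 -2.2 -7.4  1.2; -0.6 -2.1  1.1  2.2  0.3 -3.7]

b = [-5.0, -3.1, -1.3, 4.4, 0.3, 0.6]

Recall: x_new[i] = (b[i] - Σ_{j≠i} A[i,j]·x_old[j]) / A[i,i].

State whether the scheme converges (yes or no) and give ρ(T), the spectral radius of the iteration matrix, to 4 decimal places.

Write A = D+L+U with D = diag(7.1, 9, 5.7, 5.3, -7.4, -3.7).
Jacobi: T = -D⁻¹(L+U), T[5,3] = -(2.2)/(-3.7) = +0.5946; T[5,5] = 0.
  T[0,:] = [+0.0000, -0.1127, +0.5634, -0.4085, +0.5493, +0.0563]
  T[1,:] = [+0.0333, +0.0000, -0.4111, +0.4444, +0.3778, -0.4222]
  T[2,:] = [+0.3333, -0.2807, +0.0000, -0.3684, +0.5439, -0.1754]
  T[3,:] = [-0.0566, +0.1887, +0.2830, +0.0000, -0.4906, +0.6604]
  T[4,:] = [+0.2973, +0.4865, +0.4459, -0.2973, +0.0000, +0.1622]
  T[5,:] = [-0.1622, -0.5676, +0.2973, +0.5946, +0.0811, +0.0000]
|eigenvalues of T|: 1.2900, 0.9013, 0.5428, 0.5428, 0.3395, 0.3395.
spectral radius ρ = 1.2900; 1.2900 > 1, so it fails to converge.

no, ρ = 1.2900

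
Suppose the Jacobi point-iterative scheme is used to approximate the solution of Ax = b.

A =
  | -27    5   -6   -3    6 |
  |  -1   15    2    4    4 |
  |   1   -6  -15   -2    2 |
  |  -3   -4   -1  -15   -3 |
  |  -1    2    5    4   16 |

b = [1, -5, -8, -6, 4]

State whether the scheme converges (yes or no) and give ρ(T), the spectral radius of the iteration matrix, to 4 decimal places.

yes, ρ = 0.5747

Split A = D + L + U, D = diag(-27, 15, -15, -15, 16).
Jacobi: T = -D⁻¹(L+U), T[3,2] = -(-1)/(-15) = -0.0667; T[3,3] = 0.
  T[0,:] = [+0.0000, +0.1852, -0.2222, -0.1111, +0.2222]
  T[1,:] = [+0.0667, +0.0000, -0.1333, -0.2667, -0.2667]
  T[2,:] = [+0.0667, -0.4000, +0.0000, -0.1333, +0.1333]
  T[3,:] = [-0.2000, -0.2667, -0.0667, +0.0000, -0.2000]
  T[4,:] = [+0.0625, -0.1250, -0.3125, -0.2500, +0.0000]
moduli |λ_i(T)| = 0.5747, 0.3648, 0.2799, 0.2799, 0.1055.
ρ = 0.5747; 0.5747 < 1: convergent.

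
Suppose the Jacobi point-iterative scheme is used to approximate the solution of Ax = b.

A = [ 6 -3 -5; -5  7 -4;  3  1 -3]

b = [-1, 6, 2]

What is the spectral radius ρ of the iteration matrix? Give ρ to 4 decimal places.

Split A = D + L + U, D = diag(6, 7, -3).
Jacobi: T = -D⁻¹(L+U), T[0,2] = -(-5)/(6) = +0.8333; T[0,0] = 0.
  T[0,:] = [+0.0000, +0.5000, +0.8333]
  T[1,:] = [+0.7143, +0.0000, +0.5714]
  T[2,:] = [+1.0000, +0.3333, +0.0000]
|eigenvalues of T|: 1.3218, 0.9265, 0.3953.
ρ = 1.3218; 1.3218 > 1, so it fails to converge.

1.3218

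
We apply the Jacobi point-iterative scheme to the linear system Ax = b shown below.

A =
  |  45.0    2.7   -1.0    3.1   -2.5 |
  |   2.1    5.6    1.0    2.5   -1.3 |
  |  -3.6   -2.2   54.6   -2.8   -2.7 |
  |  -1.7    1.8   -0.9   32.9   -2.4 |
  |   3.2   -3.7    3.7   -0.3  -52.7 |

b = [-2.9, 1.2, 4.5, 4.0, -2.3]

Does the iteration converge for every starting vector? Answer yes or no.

yes

Split A = D + L + U, D = diag(45, 5.6, 54.6, 32.9, -52.7).
Jacobi T = -D⁻¹(L+U): T[3,4] = -(-2.4)/(32.9) = +0.0729; T[3,3] = 0.
  T[0,:] = [+0.0000, -0.0600, +0.0222, -0.0689, +0.0556]
  T[1,:] = [-0.3750, +0.0000, -0.1786, -0.4464, +0.2321]
  T[2,:] = [+0.0659, +0.0403, +0.0000, +0.0513, +0.0495]
  T[3,:] = [+0.0517, -0.0547, +0.0274, +0.0000, +0.0729]
  T[4,:] = [+0.0607, -0.0702, +0.0702, -0.0057, +0.0000]
eigenvalue magnitudes: 0.2174, 0.1627, 0.1627, 0.0297, 0.0041.
ρ = 0.2174; 0.2174 < 1: convergent.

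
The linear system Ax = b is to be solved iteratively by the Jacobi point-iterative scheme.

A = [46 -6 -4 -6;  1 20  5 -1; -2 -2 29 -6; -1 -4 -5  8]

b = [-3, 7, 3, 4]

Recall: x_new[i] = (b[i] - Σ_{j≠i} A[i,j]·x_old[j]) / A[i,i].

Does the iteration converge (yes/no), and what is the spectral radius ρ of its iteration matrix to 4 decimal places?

Write A = D+L+U with D = diag(46, 20, 29, 8).
Jacobi: T = -D⁻¹(L+U), T[3,0] = -(-1)/(8) = +0.1250; T[3,3] = 0.
  T[0,:] = [+0.0000  +0.1304  +0.0870  +0.1304]
  T[1,:] = [-0.0500  +0.0000  -0.2500  +0.0500]
  T[2,:] = [+0.0690  +0.0690  +0.0000  +0.2069]
  T[3,:] = [+0.1250  +0.5000  +0.6250  +0.0000]
moduli |λ_i(T)| = 0.4393, 0.2538, 0.2538, 0.0497.
ρ(T) = max|λ| = 0.4393; 0.4393 < 1, so it converges for any x₀.

yes, ρ = 0.4393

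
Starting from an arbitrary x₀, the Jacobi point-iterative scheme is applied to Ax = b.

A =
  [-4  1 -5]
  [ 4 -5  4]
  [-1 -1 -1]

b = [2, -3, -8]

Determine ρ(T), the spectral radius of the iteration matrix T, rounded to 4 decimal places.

1.1580

Diagonal D = diag(-4, -5, -1); L, U strict lower/upper.
T_J = -D⁻¹(L+U): T[2,1] = -(-1)/(-1) = -1.0000; T[2,2] = 0.
  T[0,:] = [+0.0000, +0.2500, -1.2500]
  T[1,:] = [+0.8000, +0.0000, +0.8000]
  T[2,:] = [-1.0000, -1.0000, +0.0000]
eigenvalue magnitudes: 1.1580, 0.8312, 0.8312.
ρ = 1.1580; 1.1580 > 1, so it fails to converge.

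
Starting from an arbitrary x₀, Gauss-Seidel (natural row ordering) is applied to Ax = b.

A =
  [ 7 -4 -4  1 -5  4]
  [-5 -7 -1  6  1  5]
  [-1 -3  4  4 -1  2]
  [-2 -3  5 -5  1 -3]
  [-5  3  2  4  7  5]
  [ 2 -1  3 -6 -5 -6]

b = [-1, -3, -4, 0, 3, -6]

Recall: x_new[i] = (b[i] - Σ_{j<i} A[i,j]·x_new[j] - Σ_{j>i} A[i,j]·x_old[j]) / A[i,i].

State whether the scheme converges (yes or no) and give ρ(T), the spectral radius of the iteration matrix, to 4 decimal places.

no, ρ = 1.4063

Split A = D + L + U, D = diag(7, -7, 4, -5, 7, -6).
Gauss-Seidel: T = -(D+L)⁻¹U, row 0 first, T[0,4] = -(-5)/(7) = +0.7143; later rows by forward substitution.
  T[0,:] = [+0.0000  +0.5714  +0.5714  -0.1429  +0.7143  -0.5714]
  T[1,:] = [+0.0000  -0.4082  -0.5510  +0.9592  -0.3673  +1.1224]
  T[2,:] = [+0.0000  -0.1633  -0.2704  -0.3163  +0.1531  +0.1990]
  T[3,:] = [+0.0000  -0.1469  -0.1684  -0.8347  +0.2878  -0.8459]
  T[4,:] = [+0.0000  +0.7137  +0.8178  +0.0542  +0.4595  -1.1770]
  T[5,:] = [+0.0000  -0.2709  -0.3660  +0.4239  -0.2948  +1.5487]
eigenvalue magnitudes: 1.4063, 0.6197, 0.6197, 0.2416, 0.0298, 0.0000.
spectral radius ρ = 1.4063; 1.4063 > 1: divergent.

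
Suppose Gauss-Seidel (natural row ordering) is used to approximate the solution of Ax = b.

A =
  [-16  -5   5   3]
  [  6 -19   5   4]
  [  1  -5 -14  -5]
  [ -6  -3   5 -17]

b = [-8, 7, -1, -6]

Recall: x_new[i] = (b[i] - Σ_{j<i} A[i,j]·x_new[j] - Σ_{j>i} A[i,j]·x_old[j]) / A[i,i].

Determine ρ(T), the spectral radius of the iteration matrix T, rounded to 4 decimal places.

Write A = D+L+U with D = diag(-16, -19, -14, -17).
Gauss-Seidel: T = -(D+L)⁻¹U, row 0 first, T[0,1] = -(-5)/(-16) = -0.3125; later rows by forward substitution.
  T[0,:] = [+0.0000 -0.3125 +0.3125 +0.1875]
  T[1,:] = [+0.0000 -0.0987 +0.3618 +0.2697]
  T[2,:] = [+0.0000 +0.0129 -0.1069 -0.4401]
  T[3,:] = [+0.0000 +0.1315 -0.2056 -0.2432]
moduli |λ_i(T)| = 0.5957, 0.1319, 0.1319, 0.0000.
ρ(T) = max|λ| = 0.5957; 0.5957 < 1: convergent.

0.5957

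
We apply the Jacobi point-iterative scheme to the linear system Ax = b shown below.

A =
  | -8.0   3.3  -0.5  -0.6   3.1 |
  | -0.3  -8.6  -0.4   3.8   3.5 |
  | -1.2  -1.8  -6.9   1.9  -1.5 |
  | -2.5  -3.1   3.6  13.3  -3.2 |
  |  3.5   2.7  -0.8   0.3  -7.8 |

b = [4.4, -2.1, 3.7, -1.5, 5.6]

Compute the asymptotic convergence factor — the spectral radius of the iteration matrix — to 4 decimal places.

Split A = D + L + U, D = diag(-8, -8.6, -6.9, 13.3, -7.8).
Jacobi T = -D⁻¹(L+U): T[3,2] = -(3.6)/(13.3) = -0.2707; T[3,3] = 0.
  T[0,:] = [+0.0000  +0.4125  -0.0625  -0.0750  +0.3875]
  T[1,:] = [-0.0349  +0.0000  -0.0465  +0.4419  +0.4070]
  T[2,:] = [-0.1739  -0.2609  +0.0000  +0.2754  -0.2174]
  T[3,:] = [+0.1880  +0.2331  -0.2707  +0.0000  +0.2406]
  T[4,:] = [+0.4487  +0.3462  -0.1026  +0.0385  +0.0000]
eigenvalue magnitudes: 0.8257, 0.3006, 0.3006, 0.2879, 0.2879.
spectral radius ρ = 0.8257; 0.8257 < 1, so it converges for any x₀.

0.8257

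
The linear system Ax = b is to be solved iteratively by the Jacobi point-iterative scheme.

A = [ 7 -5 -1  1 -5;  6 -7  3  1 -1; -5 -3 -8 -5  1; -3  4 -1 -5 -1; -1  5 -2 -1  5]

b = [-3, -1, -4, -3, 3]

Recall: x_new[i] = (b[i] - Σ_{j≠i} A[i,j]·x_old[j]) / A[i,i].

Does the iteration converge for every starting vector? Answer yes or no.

A = D + L + U where D = diag(7, -7, -8, -5, 5).
Jacobi: T = -D⁻¹(L+U), T[0,2] = -(-1)/(7) = +0.1429; T[0,0] = 0.
  T[0,:] = [+0.0000 +0.7143 +0.1429 -0.1429 +0.7143]
  T[1,:] = [+0.8571 +0.0000 +0.4286 +0.1429 -0.1429]
  T[2,:] = [-0.6250 -0.3750 +0.0000 -0.6250 +0.1250]
  T[3,:] = [-0.6000 +0.8000 -0.2000 +0.0000 -0.2000]
  T[4,:] = [+0.2000 -1.0000 +0.4000 +0.2000 +0.0000]
|eigenvalues of T|: 1.4768, 0.9202, 0.9202, 0.4019, 0.4019.
ρ(T) = max|λ| = 1.4768; 1.4768 > 1: divergent.

no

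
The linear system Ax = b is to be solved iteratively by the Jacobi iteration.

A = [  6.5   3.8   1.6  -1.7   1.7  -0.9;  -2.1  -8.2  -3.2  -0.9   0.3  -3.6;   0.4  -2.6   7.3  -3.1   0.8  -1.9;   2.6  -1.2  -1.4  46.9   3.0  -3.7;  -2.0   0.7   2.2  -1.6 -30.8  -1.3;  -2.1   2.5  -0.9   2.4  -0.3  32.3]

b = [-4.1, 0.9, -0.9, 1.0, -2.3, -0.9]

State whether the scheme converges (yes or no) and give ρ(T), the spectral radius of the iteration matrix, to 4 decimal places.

Split A = D + L + U, D = diag(6.5, -8.2, 7.3, 46.9, -30.8, 32.3).
T_J = -D⁻¹(L+U): T[5,4] = -(-0.3)/(32.3) = +0.0093; T[5,5] = 0.
  T[0,:] = [+0.0000  -0.5846  -0.2462  +0.2615  -0.2615  +0.1385]
  T[1,:] = [-0.2561  +0.0000  -0.3902  -0.1098  +0.0366  -0.4390]
  T[2,:] = [-0.0548  +0.3562  +0.0000  +0.4247  -0.1096  +0.2603]
  T[3,:] = [-0.0554  +0.0256  +0.0299  +0.0000  -0.0640  +0.0789]
  T[4,:] = [-0.0649  +0.0227  +0.0714  -0.0519  +0.0000  -0.0422]
  T[5,:] = [+0.0650  -0.0774  +0.0279  -0.0743  +0.0093  +0.0000]
eigenvalue magnitudes: 0.4287, 0.2804, 0.2804, 0.1911, 0.1911, 0.0220.
ρ(T) = max|λ| = 0.4287; 0.4287 < 1 ⇒ converges.

yes, ρ = 0.4287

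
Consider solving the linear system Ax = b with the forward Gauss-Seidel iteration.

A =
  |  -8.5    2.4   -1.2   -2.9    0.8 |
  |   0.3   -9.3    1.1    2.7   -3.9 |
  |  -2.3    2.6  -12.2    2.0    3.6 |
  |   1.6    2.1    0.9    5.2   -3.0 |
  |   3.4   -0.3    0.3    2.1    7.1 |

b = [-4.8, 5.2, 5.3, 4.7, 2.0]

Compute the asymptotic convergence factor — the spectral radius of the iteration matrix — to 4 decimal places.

0.5795

Split A = D + L + U, D = diag(-8.5, -9.3, -12.2, 5.2, 7.1).
T_GS = -(D+L)⁻¹U: row 0 first, T[0,3] = -(-2.9)/(-8.5) = -0.3412; later rows by forward substitution.
  T[0,:] = [+0.0000 +0.2824 -0.1412 -0.3412 +0.0941]
  T[1,:] = [+0.0000 +0.0091 +0.1137 +0.2793 -0.4163]
  T[2,:] = [+0.0000 -0.0513 +0.0509 +0.2878 +0.1886]
  T[3,:] = [+0.0000 -0.0817 -0.0113 -0.0576 +0.6834]
  T[4,:] = [+0.0000 -0.1085 +0.0736 +0.1801 -0.2728]
|λ(T)| sorted: 0.5795, 0.2144, 0.2144, 0.0568, 0.0000.
spectral radius ρ = 0.5795; 0.5795 < 1: convergent.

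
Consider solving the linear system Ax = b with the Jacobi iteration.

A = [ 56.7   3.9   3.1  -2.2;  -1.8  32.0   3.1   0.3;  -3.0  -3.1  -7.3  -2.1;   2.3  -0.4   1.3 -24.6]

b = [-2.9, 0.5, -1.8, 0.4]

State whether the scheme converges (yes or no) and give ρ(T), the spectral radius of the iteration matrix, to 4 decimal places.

yes, ρ = 0.2020

Write A = D+L+U with D = diag(56.7, 32, -7.3, -24.6).
T_J = -D⁻¹(L+U): T[0,2] = -(3.1)/(56.7) = -0.0547; T[0,0] = 0.
  T[0,:] = [+0.0000 -0.0688 -0.0547 +0.0388]
  T[1,:] = [+0.0563 +0.0000 -0.0969 -0.0094]
  T[2,:] = [-0.4110 -0.4247 +0.0000 -0.2877]
  T[3,:] = [+0.0935 -0.0163 +0.0528 +0.0000]
eigenvalue magnitudes: 0.2020, 0.1562, 0.1562, 0.1042.
spectral radius ρ = 0.2020; 0.2020 < 1, so it converges for any x₀.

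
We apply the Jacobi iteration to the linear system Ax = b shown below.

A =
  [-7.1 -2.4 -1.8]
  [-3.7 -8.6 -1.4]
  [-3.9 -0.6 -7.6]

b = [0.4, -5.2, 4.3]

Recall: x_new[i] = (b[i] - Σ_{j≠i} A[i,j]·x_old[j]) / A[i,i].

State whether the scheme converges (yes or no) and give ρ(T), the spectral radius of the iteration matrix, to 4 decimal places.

Let D = diag(-7.1, -8.6, -7.6); L, U the strict triangles.
T_J = -D⁻¹(L+U): T[2,0] = -(-3.9)/(-7.6) = -0.5132; T[2,2] = 0.
  T[0,:] = [+0.0000, -0.3380, -0.2535]
  T[1,:] = [-0.4302, +0.0000, -0.1628]
  T[2,:] = [-0.5132, -0.0789, +0.0000]
moduli |λ_i(T)| = 0.5921, 0.4555, 0.1366.
ρ(T) = max|λ| = 0.5921; 0.5921 < 1 ⇒ converges.

yes, ρ = 0.5921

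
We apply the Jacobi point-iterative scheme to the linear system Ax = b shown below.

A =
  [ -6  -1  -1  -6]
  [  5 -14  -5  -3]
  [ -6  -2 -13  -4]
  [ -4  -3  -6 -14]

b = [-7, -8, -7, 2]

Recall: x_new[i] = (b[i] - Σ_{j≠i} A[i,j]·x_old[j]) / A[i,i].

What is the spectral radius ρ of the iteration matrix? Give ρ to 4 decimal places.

Split A = D + L + U, D = diag(-6, -14, -13, -14).
Jacobi: T = -D⁻¹(L+U), T[3,2] = -(-6)/(-14) = -0.4286; T[3,3] = 0.
  T[0,:] = [+0.0000  -0.1667  -0.1667  -1.0000]
  T[1,:] = [+0.3571  +0.0000  -0.3571  -0.2143]
  T[2,:] = [-0.4615  -0.1538  +0.0000  -0.3077]
  T[3,:] = [-0.2857  -0.2143  -0.4286  +0.0000]
|λ(T)| sorted: 0.8822, 0.4386, 0.4386, 0.0609.
ρ = 0.8822; 0.8822 < 1: convergent.

0.8822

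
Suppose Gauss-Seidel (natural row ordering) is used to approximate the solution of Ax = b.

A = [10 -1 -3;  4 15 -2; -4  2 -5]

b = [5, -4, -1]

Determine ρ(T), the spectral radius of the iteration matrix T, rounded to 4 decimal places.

0.1889

A = D + L + U where D = diag(10, 15, -5).
Gauss-Seidel: T = -(D+L)⁻¹U, row 0 first, T[0,1] = -(-1)/(10) = +0.1000; later rows by forward substitution.
  T[0,:] = [+0.0000  +0.1000  +0.3000]
  T[1,:] = [+0.0000  -0.0267  +0.0533]
  T[2,:] = [+0.0000  -0.0907  -0.2187]
eigenvalue magnitudes: 0.1889, 0.0565, 0.0000.
spectral radius ρ = 0.1889; 0.1889 < 1, so it converges for any x₀.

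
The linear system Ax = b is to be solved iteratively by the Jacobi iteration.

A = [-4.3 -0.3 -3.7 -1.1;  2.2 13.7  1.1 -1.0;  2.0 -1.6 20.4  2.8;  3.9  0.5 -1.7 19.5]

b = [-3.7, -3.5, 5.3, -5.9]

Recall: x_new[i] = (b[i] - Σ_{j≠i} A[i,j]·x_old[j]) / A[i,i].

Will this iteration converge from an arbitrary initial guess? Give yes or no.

yes

Write A = D+L+U with D = diag(-4.3, 13.7, 20.4, 19.5).
Jacobi: T = -D⁻¹(L+U), T[0,3] = -(-1.1)/(-4.3) = -0.2558; T[0,0] = 0.
  T[0,:] = [+0.0000 -0.0698 -0.8605 -0.2558]
  T[1,:] = [-0.1606 +0.0000 -0.0803 +0.0730]
  T[2,:] = [-0.0980 +0.0784 +0.0000 -0.1373]
  T[3,:] = [-0.2000 -0.0256 +0.0872 +0.0000]
|roots of det(T-λI)|: 0.4108, 0.3419, 0.1365, 0.1365.
spectral radius ρ = 0.4108; 0.4108 < 1, so it converges for any x₀.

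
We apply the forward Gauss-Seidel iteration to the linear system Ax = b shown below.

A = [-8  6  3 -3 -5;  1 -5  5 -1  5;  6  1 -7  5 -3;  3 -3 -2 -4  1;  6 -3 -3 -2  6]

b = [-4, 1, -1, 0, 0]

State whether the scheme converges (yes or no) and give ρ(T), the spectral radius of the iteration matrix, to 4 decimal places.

A = D + L + U where D = diag(-8, -5, -7, -4, 6).
Gauss-Seidel: T = -(D+L)⁻¹U, row 0 first, T[0,4] = -(-5)/(-8) = -0.6250; later rows by forward substitution.
  T[0,:] = [+0.0000 +0.7500 +0.3750 -0.3750 -0.6250]
  T[1,:] = [+0.0000 +0.1500 +1.0750 -0.2750 +0.8750]
  T[2,:] = [+0.0000 +0.6643 +0.4750 +0.3536 -0.8393]
  T[3,:] = [+0.0000 +0.1179 -0.7625 -0.2518 -0.4554]
  T[4,:] = [+0.0000 -0.3036 +0.1458 +0.3304 +0.4911]
|roots of det(T-λI)|: 1.1904, 0.8314, 0.8314, 0.1628, 0.0000.
ρ = 1.1904; 1.1904 > 1: divergent.

no, ρ = 1.1904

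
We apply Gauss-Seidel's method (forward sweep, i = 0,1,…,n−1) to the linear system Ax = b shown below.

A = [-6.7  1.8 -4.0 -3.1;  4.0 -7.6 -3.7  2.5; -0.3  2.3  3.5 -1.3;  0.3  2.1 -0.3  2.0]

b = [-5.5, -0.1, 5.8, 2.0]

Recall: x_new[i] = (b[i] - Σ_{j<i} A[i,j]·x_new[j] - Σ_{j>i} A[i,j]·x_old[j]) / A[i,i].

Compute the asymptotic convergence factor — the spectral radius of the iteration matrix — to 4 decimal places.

Write A = D+L+U with D = diag(-6.7, -7.6, 3.5, 2).
T_GS = -(D+L)⁻¹U: row 0 first, T[0,1] = -(1.8)/(-6.7) = +0.2687; later rows by forward substitution.
  T[0,:] = [+0.0000, +0.2687, -0.5970, -0.4627]
  T[1,:] = [+0.0000, +0.1414, -0.8011, +0.0854]
  T[2,:] = [+0.0000, -0.0699, +0.4752, +0.2756]
  T[3,:] = [+0.0000, -0.1993, +1.0020, +0.0210]
moduli |λ_i(T)| = 0.9059, 0.2338, 0.0344, 0.0000.
ρ = 0.9059; 0.9059 < 1: convergent.

0.9059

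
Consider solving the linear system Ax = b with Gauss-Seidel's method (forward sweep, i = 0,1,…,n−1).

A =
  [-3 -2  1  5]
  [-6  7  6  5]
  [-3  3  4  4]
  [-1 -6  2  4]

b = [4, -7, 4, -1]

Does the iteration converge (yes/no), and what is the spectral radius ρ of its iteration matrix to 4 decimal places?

Write A = D+L+U with D = diag(-3, 7, 4, 4).
T_GS = -(D+L)⁻¹U: row 0 first, T[0,1] = -(-2)/(-3) = -0.6667; later rows by forward substitution.
  T[0,:] = [+0.0000, -0.6667, +0.3333, +1.6667]
  T[1,:] = [+0.0000, -0.5714, -0.5714, +0.7143]
  T[2,:] = [+0.0000, -0.0714, +0.6786, -0.2857]
  T[3,:] = [+0.0000, -0.9881, -1.1131, +1.6310]
|eigenvalues of T|: 1.5984, 0.3769, 0.2372, 0.0000.
spectral radius ρ = 1.5984; 1.5984 > 1: divergent.

no, ρ = 1.5984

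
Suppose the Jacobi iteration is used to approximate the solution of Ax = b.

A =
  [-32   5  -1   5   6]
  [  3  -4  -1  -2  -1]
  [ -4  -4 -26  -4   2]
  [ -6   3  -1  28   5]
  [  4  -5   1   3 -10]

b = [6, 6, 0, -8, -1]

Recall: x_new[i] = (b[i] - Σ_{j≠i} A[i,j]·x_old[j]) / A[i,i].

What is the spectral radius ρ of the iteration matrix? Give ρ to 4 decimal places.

A = D + L + U where D = diag(-32, -4, -26, 28, -10).
Jacobi: T = -D⁻¹(L+U), T[2,1] = -(-4)/(-26) = -0.1538; T[2,2] = 0.
  T[0,:] = [+0.0000, +0.1562, -0.0312, +0.1562, +0.1875]
  T[1,:] = [+0.7500, +0.0000, -0.2500, -0.5000, -0.2500]
  T[2,:] = [-0.1538, -0.1538, +0.0000, -0.1538, +0.0769]
  T[3,:] = [+0.2143, -0.1071, +0.0357, +0.0000, -0.1786]
  T[4,:] = [+0.4000, -0.5000, +0.1000, +0.3000, +0.0000]
moduli |λ_i(T)| = 0.7664, 0.3315, 0.3315, 0.0851, 0.0851.
ρ = 0.7664; 0.7664 < 1: convergent.

0.7664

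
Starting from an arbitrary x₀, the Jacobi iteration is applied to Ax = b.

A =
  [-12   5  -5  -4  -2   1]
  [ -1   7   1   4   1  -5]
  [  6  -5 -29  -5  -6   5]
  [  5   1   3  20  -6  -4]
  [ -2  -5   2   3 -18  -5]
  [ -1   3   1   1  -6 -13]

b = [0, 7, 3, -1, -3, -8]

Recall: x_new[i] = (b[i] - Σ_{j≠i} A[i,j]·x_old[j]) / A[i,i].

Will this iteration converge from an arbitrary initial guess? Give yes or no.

Split A = D + L + U, D = diag(-12, 7, -29, 20, -18, -13).
Jacobi: T = -D⁻¹(L+U), T[5,3] = -(1)/(-13) = +0.0769; T[5,5] = 0.
  T[0,:] = [+0.0000, +0.4167, -0.4167, -0.3333, -0.1667, +0.0833]
  T[1,:] = [+0.1429, +0.0000, -0.1429, -0.5714, -0.1429, +0.7143]
  T[2,:] = [+0.2069, -0.1724, +0.0000, -0.1724, -0.2069, +0.1724]
  T[3,:] = [-0.2500, -0.0500, -0.1500, +0.0000, +0.3000, +0.2000]
  T[4,:] = [-0.1111, -0.2778, +0.1111, +0.1667, +0.0000, -0.2778]
  T[5,:] = [-0.0769, +0.2308, +0.0769, +0.0769, -0.4615, +0.0000]
|eigenvalues of T|: 0.8201, 0.6063, 0.3031, 0.2605, 0.2605, 0.2347.
ρ = 0.8201; 0.8201 < 1, so it converges for any x₀.

yes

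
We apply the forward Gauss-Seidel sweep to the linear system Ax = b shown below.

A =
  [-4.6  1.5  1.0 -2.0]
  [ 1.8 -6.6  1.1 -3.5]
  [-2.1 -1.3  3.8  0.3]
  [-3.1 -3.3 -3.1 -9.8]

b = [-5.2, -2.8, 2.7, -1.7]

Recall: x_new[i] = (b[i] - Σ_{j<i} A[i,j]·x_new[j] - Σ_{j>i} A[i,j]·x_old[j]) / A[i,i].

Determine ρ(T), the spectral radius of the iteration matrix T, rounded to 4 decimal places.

Write A = D+L+U with D = diag(-4.6, -6.6, 3.8, -9.8).
GS T = -(D+L)⁻¹U: row 0 first, T[0,3] = -(-2)/(-4.6) = -0.4348; later rows by forward substitution.
  T[0,:] = [+0.0000 +0.3261 +0.2174 -0.4348]
  T[1,:] = [+0.0000 +0.0889 +0.2260 -0.6489]
  T[2,:] = [+0.0000 +0.2106 +0.1974 -0.5412]
  T[3,:] = [+0.0000 -0.1997 -0.2073 +0.5272]
moduli |λ_i(T)| = 0.9432, 0.1174, 0.0123, 0.0000.
ρ(T) = max|λ| = 0.9432; 0.9432 < 1: convergent.

0.9432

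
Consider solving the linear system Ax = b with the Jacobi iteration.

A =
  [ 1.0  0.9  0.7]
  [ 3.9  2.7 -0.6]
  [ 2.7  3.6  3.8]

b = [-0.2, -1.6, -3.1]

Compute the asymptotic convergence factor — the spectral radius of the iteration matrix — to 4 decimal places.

Split A = D + L + U, D = diag(1, 2.7, 3.8).
Jacobi T = -D⁻¹(L+U): T[0,1] = -(0.9)/(1) = -0.9000; T[0,0] = 0.
  T[0,:] = [+0.0000  -0.9000  -0.7000]
  T[1,:] = [-1.4444  +0.0000  +0.2222]
  T[2,:] = [-0.7105  -0.9474  +0.0000]
|roots of det(T-λI)|: 1.4642, 0.7464, 0.7464.
ρ = 1.4642; 1.4642 > 1 ⇒ diverges.

1.4642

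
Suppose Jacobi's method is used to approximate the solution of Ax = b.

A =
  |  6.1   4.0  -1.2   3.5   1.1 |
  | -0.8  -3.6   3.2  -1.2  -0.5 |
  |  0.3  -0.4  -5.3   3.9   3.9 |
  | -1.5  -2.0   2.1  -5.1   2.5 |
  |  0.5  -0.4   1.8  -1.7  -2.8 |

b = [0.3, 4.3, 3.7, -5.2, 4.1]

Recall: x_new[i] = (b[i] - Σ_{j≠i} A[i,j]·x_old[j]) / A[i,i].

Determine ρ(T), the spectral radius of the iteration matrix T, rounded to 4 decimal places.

1.1901

Diagonal D = diag(6.1, -3.6, -5.3, -5.1, -2.8); L, U strict lower/upper.
Jacobi T = -D⁻¹(L+U): T[2,4] = -(3.9)/(-5.3) = +0.7358; T[2,2] = 0.
  T[0,:] = [+0.0000  -0.6557  +0.1967  -0.5738  -0.1803]
  T[1,:] = [-0.2222  +0.0000  +0.8889  -0.3333  -0.1389]
  T[2,:] = [+0.0566  -0.0755  +0.0000  +0.7358  +0.7358]
  T[3,:] = [-0.2941  -0.3922  +0.4118  +0.0000  +0.4902]
  T[4,:] = [+0.1786  -0.1429  +0.6429  -0.6071  +0.0000]
|roots of det(T-λI)|: 1.1901, 0.7238, 0.7238, 0.3529, 0.3529.
ρ(T) = max|λ| = 1.1901; 1.1901 > 1, so it fails to converge.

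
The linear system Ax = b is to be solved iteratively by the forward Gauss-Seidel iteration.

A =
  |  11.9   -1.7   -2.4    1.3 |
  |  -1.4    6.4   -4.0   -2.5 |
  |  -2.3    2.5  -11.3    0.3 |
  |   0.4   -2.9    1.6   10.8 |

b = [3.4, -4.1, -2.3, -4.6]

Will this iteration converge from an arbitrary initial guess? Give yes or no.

yes

Write A = D+L+U with D = diag(11.9, 6.4, -11.3, 10.8).
GS T = -(D+L)⁻¹U: row 0 first, T[0,1] = -(-1.7)/(11.9) = +0.1429; later rows by forward substitution.
  T[0,:] = [+0.0000  +0.1429  +0.2017  -0.1092]
  T[1,:] = [+0.0000  +0.0312  +0.6691  +0.3667]
  T[2,:] = [+0.0000  -0.0222  +0.1070  +0.1299]
  T[3,:] = [+0.0000  +0.0064  +0.1564  +0.0833]
moduli |λ_i(T)| = 0.1797, 0.0514, 0.0095, 0.0000.
ρ(T) = max|λ| = 0.1797; 0.1797 < 1 ⇒ converges.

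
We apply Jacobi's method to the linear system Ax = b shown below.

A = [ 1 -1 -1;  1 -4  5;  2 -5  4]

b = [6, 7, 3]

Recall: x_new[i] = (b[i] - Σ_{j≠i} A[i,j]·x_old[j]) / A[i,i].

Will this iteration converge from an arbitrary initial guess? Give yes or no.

no

A = D + L + U where D = diag(1, -4, 4).
Jacobi: T = -D⁻¹(L+U), T[1,0] = -(1)/(-4) = +0.2500; T[1,1] = 0.
  T[0,:] = [+0.0000  +1.0000  +1.0000]
  T[1,:] = [+0.2500  +0.0000  +1.2500]
  T[2,:] = [-0.5000  +1.2500  +0.0000]
|λ(T)| sorted: 1.2500, 1.0000, 0.2500.
ρ = 1.2500; 1.2500 > 1: divergent.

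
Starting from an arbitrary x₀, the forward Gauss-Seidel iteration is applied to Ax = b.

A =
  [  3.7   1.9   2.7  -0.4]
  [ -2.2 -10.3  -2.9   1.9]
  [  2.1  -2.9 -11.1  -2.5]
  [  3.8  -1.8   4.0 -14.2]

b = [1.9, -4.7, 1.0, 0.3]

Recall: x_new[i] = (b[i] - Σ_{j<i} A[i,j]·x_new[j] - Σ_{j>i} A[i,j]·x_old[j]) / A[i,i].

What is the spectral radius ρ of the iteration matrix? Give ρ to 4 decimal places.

Diagonal D = diag(3.7, -10.3, -11.1, -14.2); L, U strict lower/upper.
T_GS = -(D+L)⁻¹U: row 0 first, T[0,1] = -(1.9)/(3.7) = -0.5135; later rows by forward substitution.
  T[0,:] = [+0.0000, -0.5135, -0.7297, +0.1081]
  T[1,:] = [+0.0000, +0.1097, -0.1257, +0.1614]
  T[2,:] = [+0.0000, -0.1258, -0.1052, -0.2469]
  T[3,:] = [+0.0000, -0.1868, -0.2090, -0.0611]
|eigenvalues of T|: 0.3079, 0.1682, 0.1682, 0.0000.
ρ = 0.3079; 0.3079 < 1: convergent.

0.3079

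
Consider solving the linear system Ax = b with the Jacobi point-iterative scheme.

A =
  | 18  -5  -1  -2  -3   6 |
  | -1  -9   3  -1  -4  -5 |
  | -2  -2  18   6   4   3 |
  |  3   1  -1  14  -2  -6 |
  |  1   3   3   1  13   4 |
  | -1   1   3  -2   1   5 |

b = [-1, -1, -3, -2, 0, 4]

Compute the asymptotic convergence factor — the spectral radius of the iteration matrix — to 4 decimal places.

0.8220

Let D = diag(18, -9, 18, 14, 13, 5); L, U the strict triangles.
Jacobi: T = -D⁻¹(L+U), T[3,2] = -(-1)/(14) = +0.0714; T[3,3] = 0.
  T[0,:] = [+0.0000  +0.2778  +0.0556  +0.1111  +0.1667  -0.3333]
  T[1,:] = [-0.1111  +0.0000  +0.3333  -0.1111  -0.4444  -0.5556]
  T[2,:] = [+0.1111  +0.1111  +0.0000  -0.3333  -0.2222  -0.1667]
  T[3,:] = [-0.2143  -0.0714  +0.0714  +0.0000  +0.1429  +0.4286]
  T[4,:] = [-0.0769  -0.2308  -0.2308  -0.0769  +0.0000  -0.3077]
  T[5,:] = [+0.2000  -0.2000  -0.6000  +0.4000  -0.2000  +0.0000]
|roots of det(T-λI)|: 0.8220, 0.6755, 0.4251, 0.4251, 0.2980, 0.1894.
spectral radius ρ = 0.8220; 0.8220 < 1: convergent.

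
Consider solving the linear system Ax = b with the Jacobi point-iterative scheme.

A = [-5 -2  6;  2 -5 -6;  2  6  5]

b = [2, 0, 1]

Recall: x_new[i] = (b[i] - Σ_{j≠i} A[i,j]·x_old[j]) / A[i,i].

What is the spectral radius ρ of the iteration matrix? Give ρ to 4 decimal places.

Split A = D + L + U, D = diag(-5, -5, 5).
T_J = -D⁻¹(L+U): T[0,2] = -(6)/(-5) = +1.2000; T[0,0] = 0.
  T[0,:] = [+0.0000  -0.4000  +1.2000]
  T[1,:] = [+0.4000  +0.0000  -1.2000]
  T[2,:] = [-0.4000  -1.2000  +0.0000]
|eigenvalues of T|: 1.2000, 0.8000, 0.8000.
spectral radius ρ = 1.2000; 1.2000 > 1: divergent.

1.2000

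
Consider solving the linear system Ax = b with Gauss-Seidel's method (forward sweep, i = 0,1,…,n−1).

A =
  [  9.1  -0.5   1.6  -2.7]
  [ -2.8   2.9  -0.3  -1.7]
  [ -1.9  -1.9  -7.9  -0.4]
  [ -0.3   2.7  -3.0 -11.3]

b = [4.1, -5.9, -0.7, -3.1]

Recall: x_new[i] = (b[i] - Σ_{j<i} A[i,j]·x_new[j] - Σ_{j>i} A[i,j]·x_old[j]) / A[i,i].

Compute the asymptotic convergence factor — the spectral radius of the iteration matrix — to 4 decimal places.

0.3766

Diagonal D = diag(9.1, 2.9, -7.9, -11.3); L, U strict lower/upper.
GS T = -(D+L)⁻¹U: row 0 first, T[0,1] = -(-0.5)/(9.1) = +0.0549; later rows by forward substitution.
  T[0,:] = [+0.0000, +0.0549, -0.1758, +0.2967]
  T[1,:] = [+0.0000, +0.0531, -0.0663, +0.8727]
  T[2,:] = [+0.0000, -0.0260, +0.0582, -0.3319]
  T[3,:] = [+0.0000, +0.0181, -0.0266, +0.2887]
|λ(T)| sorted: 0.3766, 0.0226, 0.0009, 0.0000.
ρ(T) = max|λ| = 0.3766; 0.3766 < 1 ⇒ converges.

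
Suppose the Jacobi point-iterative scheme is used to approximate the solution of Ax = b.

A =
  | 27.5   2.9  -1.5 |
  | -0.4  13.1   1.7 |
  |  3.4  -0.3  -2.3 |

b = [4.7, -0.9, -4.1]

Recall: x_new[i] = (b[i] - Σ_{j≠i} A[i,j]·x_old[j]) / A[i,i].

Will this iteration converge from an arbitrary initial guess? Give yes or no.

yes

Split A = D + L + U, D = diag(27.5, 13.1, -2.3).
Jacobi: T = -D⁻¹(L+U), T[2,1] = -(-0.3)/(-2.3) = -0.1304; T[2,2] = 0.
  T[0,:] = [+0.0000 -0.1055 +0.0545]
  T[1,:] = [+0.0305 +0.0000 -0.1298]
  T[2,:] = [+1.4783 -0.1304 +0.0000]
moduli |λ_i(T)| = 0.3829, 0.2286, 0.2286.
ρ(T) = max|λ| = 0.3829; 0.3829 < 1: convergent.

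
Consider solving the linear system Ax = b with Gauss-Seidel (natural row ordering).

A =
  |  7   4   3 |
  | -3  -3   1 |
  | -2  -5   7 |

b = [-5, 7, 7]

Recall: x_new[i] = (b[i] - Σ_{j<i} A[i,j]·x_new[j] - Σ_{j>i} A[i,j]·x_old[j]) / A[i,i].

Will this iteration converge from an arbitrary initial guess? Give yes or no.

A = D + L + U where D = diag(7, -3, 7).
T_GS = -(D+L)⁻¹U: row 0 first, T[0,1] = -(4)/(7) = -0.5714; later rows by forward substitution.
  T[0,:] = [+0.0000 -0.5714 -0.4286]
  T[1,:] = [+0.0000 +0.5714 +0.7619]
  T[2,:] = [+0.0000 +0.2449 +0.4218]
|eigenvalues of T|: 0.9350, 0.0582, 0.0000.
ρ(T) = max|λ| = 0.9350; 0.9350 < 1: convergent.

yes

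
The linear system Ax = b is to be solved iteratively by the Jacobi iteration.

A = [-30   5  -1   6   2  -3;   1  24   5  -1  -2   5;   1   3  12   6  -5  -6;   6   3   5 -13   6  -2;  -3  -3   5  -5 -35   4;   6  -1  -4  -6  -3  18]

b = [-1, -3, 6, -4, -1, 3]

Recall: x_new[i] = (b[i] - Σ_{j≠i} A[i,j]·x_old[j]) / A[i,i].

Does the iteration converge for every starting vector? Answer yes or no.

A = D + L + U where D = diag(-30, 24, 12, -13, -35, 18).
Jacobi: T = -D⁻¹(L+U), T[3,2] = -(5)/(-13) = +0.3846; T[3,3] = 0.
  T[0,:] = [+0.0000 +0.1667 -0.0333 +0.2000 +0.0667 -0.1000]
  T[1,:] = [-0.0417 +0.0000 -0.2083 +0.0417 +0.0833 -0.2083]
  T[2,:] = [-0.0833 -0.2500 +0.0000 -0.5000 +0.4167 +0.5000]
  T[3,:] = [+0.4615 +0.2308 +0.3846 +0.0000 +0.4615 -0.1538]
  T[4,:] = [-0.0857 -0.0857 +0.1429 -0.1429 +0.0000 +0.1143]
  T[5,:] = [-0.3333 +0.0556 +0.2222 +0.3333 +0.1667 +0.0000]
moduli |λ_i(T)| = 0.5518, 0.3735, 0.3735, 0.2697, 0.2697, 0.1564.
ρ(T) = max|λ| = 0.5518; 0.5518 < 1, so it converges for any x₀.

yes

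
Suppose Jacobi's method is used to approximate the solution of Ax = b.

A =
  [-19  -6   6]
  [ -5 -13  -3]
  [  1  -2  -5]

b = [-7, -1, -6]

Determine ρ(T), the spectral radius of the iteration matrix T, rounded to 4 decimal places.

Split A = D + L + U, D = diag(-19, -13, -5).
Jacobi T = -D⁻¹(L+U): T[1,0] = -(-5)/(-13) = -0.3846; T[1,1] = 0.
  T[0,:] = [+0.0000 -0.3158 +0.3158]
  T[1,:] = [-0.3846 +0.0000 -0.2308]
  T[2,:] = [+0.2000 -0.4000 +0.0000]
|λ(T)| sorted: 0.6160, 0.3202, 0.3202.
spectral radius ρ = 0.6160; 0.6160 < 1: convergent.

0.6160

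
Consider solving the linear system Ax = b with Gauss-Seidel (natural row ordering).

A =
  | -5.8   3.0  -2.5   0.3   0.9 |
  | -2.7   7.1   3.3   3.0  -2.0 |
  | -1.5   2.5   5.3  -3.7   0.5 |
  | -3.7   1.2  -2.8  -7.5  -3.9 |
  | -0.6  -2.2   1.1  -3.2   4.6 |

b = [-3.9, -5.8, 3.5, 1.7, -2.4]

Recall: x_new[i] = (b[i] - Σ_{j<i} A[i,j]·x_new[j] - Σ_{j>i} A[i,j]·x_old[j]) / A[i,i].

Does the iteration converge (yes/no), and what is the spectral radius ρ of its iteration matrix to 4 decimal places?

Write A = D+L+U with D = diag(-5.8, 7.1, 5.3, -7.5, 4.6).
Gauss-Seidel: T = -(D+L)⁻¹U, row 0 first, T[0,1] = -(3)/(-5.8) = +0.5172; later rows by forward substitution.
  T[0,:] = [+0.0000 +0.5172 -0.4310 +0.0517 +0.1552]
  T[1,:] = [+0.0000 +0.1967 -0.6287 -0.4029 +0.3407]
  T[2,:] = [+0.0000 +0.0536 +0.1746 +0.9028 -0.2111]
  T[3,:] = [+0.0000 -0.2437 +0.0469 -0.4270 -0.4632]
  T[4,:] = [+0.0000 -0.0208 -0.3660 -0.6989 -0.0886]
moduli |λ_i(T)| = 0.8639, 0.6562, 0.2805, 0.0716, 0.0000.
spectral radius ρ = 0.8639; 0.8639 < 1 ⇒ converges.

yes, ρ = 0.8639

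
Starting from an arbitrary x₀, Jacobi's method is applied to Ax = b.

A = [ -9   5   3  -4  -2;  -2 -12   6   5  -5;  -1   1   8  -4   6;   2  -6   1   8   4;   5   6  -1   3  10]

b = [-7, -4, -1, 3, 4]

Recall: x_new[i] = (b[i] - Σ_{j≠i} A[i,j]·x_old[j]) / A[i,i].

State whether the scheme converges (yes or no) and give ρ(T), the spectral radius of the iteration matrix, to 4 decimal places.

Split A = D + L + U, D = diag(-9, -12, 8, 8, 10).
T_J = -D⁻¹(L+U): T[0,1] = -(5)/(-9) = +0.5556; T[0,0] = 0.
  T[0,:] = [+0.0000  +0.5556  +0.3333  -0.4444  -0.2222]
  T[1,:] = [-0.1667  +0.0000  +0.5000  +0.4167  -0.4167]
  T[2,:] = [+0.1250  -0.1250  +0.0000  +0.5000  -0.7500]
  T[3,:] = [-0.2500  +0.7500  -0.1250  +0.0000  -0.5000]
  T[4,:] = [-0.5000  -0.6000  +0.1000  -0.3000  +0.0000]
eigenvalue magnitudes: 1.1258, 0.7710, 0.7710, 0.7045, 0.3826.
ρ = 1.1258; 1.1258 > 1 ⇒ diverges.

no, ρ = 1.1258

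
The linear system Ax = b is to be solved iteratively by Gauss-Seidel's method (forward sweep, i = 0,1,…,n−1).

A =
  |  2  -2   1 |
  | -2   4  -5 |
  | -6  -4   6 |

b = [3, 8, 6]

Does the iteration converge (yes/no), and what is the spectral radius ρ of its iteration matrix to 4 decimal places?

no, ρ = 1.5000

Split A = D + L + U, D = diag(2, 4, 6).
GS T = -(D+L)⁻¹U: row 0 first, T[0,1] = -(-2)/(2) = +1.0000; later rows by forward substitution.
  T[0,:] = [+0.0000, +1.0000, -0.5000]
  T[1,:] = [+0.0000, +0.5000, +1.0000]
  T[2,:] = [+0.0000, +1.3333, +0.1667]
|eigenvalues of T|: 1.5000, 0.8333, 0.0000.
spectral radius ρ = 1.5000; 1.5000 > 1, so it fails to converge.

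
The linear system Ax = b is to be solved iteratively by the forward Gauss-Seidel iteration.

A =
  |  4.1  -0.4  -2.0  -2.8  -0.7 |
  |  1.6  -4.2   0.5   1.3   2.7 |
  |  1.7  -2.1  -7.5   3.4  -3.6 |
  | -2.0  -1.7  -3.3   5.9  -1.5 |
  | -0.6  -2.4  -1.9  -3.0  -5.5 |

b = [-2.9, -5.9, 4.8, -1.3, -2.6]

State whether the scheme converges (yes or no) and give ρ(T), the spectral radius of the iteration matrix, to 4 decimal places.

Let D = diag(4.1, -4.2, -7.5, 5.9, -5.5); L, U the strict triangles.
Gauss-Seidel: T = -(D+L)⁻¹U, row 0 first, T[0,4] = -(-0.7)/(4.1) = +0.1707; later rows by forward substitution.
  T[0,:] = [+0.0000, +0.0976, +0.4878, +0.6829, +0.1707]
  T[1,:] = [+0.0000, +0.0372, +0.3049, +0.5697, +0.7079]
  T[2,:] = [+0.0000, +0.0117, +0.0252, +0.4486, -0.6395]
  T[3,:] = [+0.0000, +0.0503, +0.2673, +0.6466, +0.1584]
  T[4,:] = [+0.0000, -0.0584, -0.3408, -0.8307, -0.1930]
eigenvalue magnitudes: 0.8588, 0.3363, 0.0260, 0.0194, 0.0000.
spectral radius ρ = 0.8588; 0.8588 < 1, so it converges for any x₀.

yes, ρ = 0.8588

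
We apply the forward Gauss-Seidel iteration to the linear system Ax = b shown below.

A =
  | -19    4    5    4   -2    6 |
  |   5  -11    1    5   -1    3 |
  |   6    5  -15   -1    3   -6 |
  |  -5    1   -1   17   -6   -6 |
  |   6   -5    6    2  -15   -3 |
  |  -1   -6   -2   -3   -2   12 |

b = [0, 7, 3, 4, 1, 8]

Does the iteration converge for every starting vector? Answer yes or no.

yes

Split A = D + L + U, D = diag(-19, -11, -15, 17, -15, 12).
GS T = -(D+L)⁻¹U: row 0 first, T[0,4] = -(-2)/(-19) = -0.1053; later rows by forward substitution.
  T[0,:] = [+0.0000 +0.2105 +0.2632 +0.2105 -0.1053 +0.3158]
  T[1,:] = [+0.0000 +0.0957 +0.2105 +0.5502 -0.1388 +0.4163]
  T[2,:] = [+0.0000 +0.1161 +0.1754 +0.2010 +0.1116 -0.1349]
  T[3,:] = [+0.0000 +0.0631 +0.0753 +0.0414 +0.3367 +0.4134]
  T[4,:] = [+0.0000 +0.1072 +0.1153 -0.0133 +0.0937 -0.2113]
  T[5,:] = [+0.0000 +0.1184 +0.1945 +0.3343 +0.0403 +0.2801]
|eigenvalues of T|: 0.7372, 0.1831, 0.1769, 0.1769, 0.0018, 0.0000.
ρ = 0.7372; 0.7372 < 1, so it converges for any x₀.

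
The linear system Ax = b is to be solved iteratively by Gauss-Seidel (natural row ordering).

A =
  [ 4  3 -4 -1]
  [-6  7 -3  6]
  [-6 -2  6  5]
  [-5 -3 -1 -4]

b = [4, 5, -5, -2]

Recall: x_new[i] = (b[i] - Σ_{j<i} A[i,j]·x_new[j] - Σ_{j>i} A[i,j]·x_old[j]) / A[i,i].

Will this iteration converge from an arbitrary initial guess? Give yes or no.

no

Split A = D + L + U, D = diag(4, 7, 6, -4).
Gauss-Seidel: T = -(D+L)⁻¹U, row 0 first, T[0,1] = -(3)/(4) = -0.7500; later rows by forward substitution.
  T[0,:] = [+0.0000  -0.7500  +1.0000  +0.2500]
  T[1,:] = [+0.0000  -0.6429  +1.2857  -0.6429]
  T[2,:] = [+0.0000  -0.9643  +1.4286  -0.7976]
  T[3,:] = [+0.0000  +1.6607  -2.5714  +0.3690]
eigenvalue magnitudes: 1.2367, 0.5629, 0.4810, 0.0000.
spectral radius ρ = 1.2367; 1.2367 > 1 ⇒ diverges.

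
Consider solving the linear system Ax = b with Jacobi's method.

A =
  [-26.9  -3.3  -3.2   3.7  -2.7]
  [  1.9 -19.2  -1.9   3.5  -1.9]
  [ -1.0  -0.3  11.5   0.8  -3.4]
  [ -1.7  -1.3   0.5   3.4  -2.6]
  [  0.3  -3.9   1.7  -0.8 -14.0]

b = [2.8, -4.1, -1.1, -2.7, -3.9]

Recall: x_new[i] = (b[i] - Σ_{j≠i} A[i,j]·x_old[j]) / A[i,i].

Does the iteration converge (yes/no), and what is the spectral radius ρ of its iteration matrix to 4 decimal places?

A = D + L + U where D = diag(-26.9, -19.2, 11.5, 3.4, -14).
T_J = -D⁻¹(L+U): T[3,4] = -(-2.6)/(3.4) = +0.7647; T[3,3] = 0.
  T[0,:] = [+0.0000 -0.1227 -0.1190 +0.1375 -0.1004]
  T[1,:] = [+0.0990 +0.0000 -0.0990 +0.1823 -0.0990]
  T[2,:] = [+0.0870 +0.0261 +0.0000 -0.0696 +0.2957]
  T[3,:] = [+0.5000 +0.3824 -0.1471 +0.0000 +0.7647]
  T[4,:] = [+0.0214 -0.2786 +0.1214 -0.0571 +0.0000]
|λ(T)| sorted: 0.4354, 0.2801, 0.2801, 0.0986, 0.0462.
spectral radius ρ = 0.4354; 0.4354 < 1 ⇒ converges.

yes, ρ = 0.4354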